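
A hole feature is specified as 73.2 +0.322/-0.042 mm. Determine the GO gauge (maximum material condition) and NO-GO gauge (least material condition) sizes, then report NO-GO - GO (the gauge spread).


GO = nominal - lower_tol (smallest hole = maximum material condition)
GO = 73.2 - 0.042 = 73.158
NO-GO = nominal + upper_tol (largest hole = least material condition)
NO-GO = 73.2 + 0.322 = 73.522
spread = NO-GO - GO = 73.522 - 73.158 = 0.3640

0.3640


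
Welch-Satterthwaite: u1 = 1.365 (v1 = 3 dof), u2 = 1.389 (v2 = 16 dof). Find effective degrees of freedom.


uc = sqrt(u1^2 + u2^2) = sqrt(1.365^2 + 1.389^2) = 1.947446
v_eff = uc^4 / (u1^4/v1 + u2^4/v2)
= 1.947446^4 / (1.365^4/3 + 1.389^4/16)
= 14.383405 / 1.3898449
v_eff = 10.3489

10.3489


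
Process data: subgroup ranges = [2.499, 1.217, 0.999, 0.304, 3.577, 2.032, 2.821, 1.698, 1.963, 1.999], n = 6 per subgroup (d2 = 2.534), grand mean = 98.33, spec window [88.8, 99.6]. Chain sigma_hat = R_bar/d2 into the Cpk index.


R_bar = (2.499 + 1.217 + 0.999 + 0.304 + 3.577 + 2.032 + 2.821 + 1.698 + 1.963 + 1.999) / 10 = 1.9109
sigma = R_bar / d2 = 1.9109 / 2.534 = 0.75410418
Cp = (USL - LSL)/(6*sigma) = (99.6 - 88.8)/(6*0.75410418) = 2.3869
Cpu = (99.6 - 98.33)/(3*0.75410418) = 0.5614
Cpl = (98.33 - 88.8)/(3*0.75410418) = 4.2125
Cpk = min(Cpu, Cpl) = 0.5614

0.5614


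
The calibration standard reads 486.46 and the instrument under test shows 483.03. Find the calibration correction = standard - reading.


Correction = standard - reading
= 486.46 - 483.03
= 3.4300

3.4300


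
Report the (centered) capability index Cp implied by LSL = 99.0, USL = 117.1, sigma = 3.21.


Cp = (USL - LSL) / (6 * sigma)
= (117.1 - 99.0) / (6 * 3.21)
= 18.1000 / 19.2600
= 0.9398

0.9398


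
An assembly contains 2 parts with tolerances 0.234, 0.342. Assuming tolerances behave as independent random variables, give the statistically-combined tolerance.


RSS = sqrt(0.234^2 + 0.342^2)
= sqrt(0.17172)
= 0.4144

0.4144


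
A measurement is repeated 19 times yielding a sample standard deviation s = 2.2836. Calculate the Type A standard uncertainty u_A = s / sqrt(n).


u_A = s / sqrt(n)
u_A = 2.2836 / sqrt(19)
u_A = 2.2836 / 4.3588989
u_A = 0.5239

0.5239


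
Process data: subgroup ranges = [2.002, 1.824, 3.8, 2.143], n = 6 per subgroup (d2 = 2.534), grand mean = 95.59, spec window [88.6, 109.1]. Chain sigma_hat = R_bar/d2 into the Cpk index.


R_bar = (2.002 + 1.824 + 3.8 + 2.143) / 4 = 2.44225
sigma = R_bar / d2 = 2.44225 / 2.534 = 0.96379242
Cp = (USL - LSL)/(6*sigma) = (109.1 - 88.6)/(6*0.96379242) = 3.5450
Cpu = (109.1 - 95.59)/(3*0.96379242) = 4.6725
Cpl = (95.59 - 88.6)/(3*0.96379242) = 2.4175
Cpk = min(Cpu, Cpl) = 2.4175

2.4175


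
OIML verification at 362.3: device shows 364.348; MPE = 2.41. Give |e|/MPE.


e = indication - reference = 364.348 - 362.3 = 2.0480
|e| = 2.0480
ratio = |e| / MPE = 2.0480 / 2.41
ratio = 0.8498

0.8498


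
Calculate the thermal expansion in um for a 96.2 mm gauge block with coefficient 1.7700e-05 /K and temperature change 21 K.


dL = L * alpha * dT
= 96.2 * 1.7700e-05 * 21
= 0.0357575 mm
dL_um = 0.0357575 * 1000 = 35.7575 um

35.7575


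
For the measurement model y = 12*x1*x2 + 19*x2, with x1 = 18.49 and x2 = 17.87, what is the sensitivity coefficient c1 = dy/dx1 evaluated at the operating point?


y = 12*x1*x2 + 19*x2
dy/dx1 = 12*x2
Evaluate at x2 = 17.87: c1 = 12 * 17.87
c1 = 214.4400

214.4400


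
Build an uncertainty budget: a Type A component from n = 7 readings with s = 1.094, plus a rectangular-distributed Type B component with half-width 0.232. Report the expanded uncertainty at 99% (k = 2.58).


u_A = s / sqrt(n) = 1.094 / sqrt(7) = 0.41349313
u_B = half_width / sqrt(3) = 0.232 / sqrt(3) = 0.13394526
uc = sqrt(u_A^2 + u_B^2) = sqrt(0.41349313^2 + 0.13394526^2) = 0.43464687
U = k * uc = 2.58 * 0.43464687
U = 1.1214

1.1214


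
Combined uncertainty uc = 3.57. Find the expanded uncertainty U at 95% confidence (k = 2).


U = k * uc
U = 2 * 3.57
U = 7.1400

7.1400


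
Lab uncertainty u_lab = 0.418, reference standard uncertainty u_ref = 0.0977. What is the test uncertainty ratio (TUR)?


TUR = u_lab / u_ref
= 0.418 / 0.0977
= 4.2784

4.2784


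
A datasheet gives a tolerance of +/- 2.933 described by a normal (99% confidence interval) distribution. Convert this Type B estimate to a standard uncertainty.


u_B = half_width / 2.576
u_B = 2.933 / 2.576
u_B = 1.1386

1.1386


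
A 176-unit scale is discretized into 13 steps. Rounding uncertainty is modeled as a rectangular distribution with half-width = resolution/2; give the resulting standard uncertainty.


resolution = range / divisions
resolution = 176 / 13 = 13.538462
u_res = resolution / (2*sqrt(3))
u_res = 13.538462 / 3.4641016
u_res = 3.9082

3.9082


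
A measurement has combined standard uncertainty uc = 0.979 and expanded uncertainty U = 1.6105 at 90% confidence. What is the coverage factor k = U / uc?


k = U / uc
k = 1.6105 / 0.979
k = 1.645

1.645


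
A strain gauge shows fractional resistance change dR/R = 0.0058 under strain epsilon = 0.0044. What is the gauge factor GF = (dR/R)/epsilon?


GF = (dR/R) / epsilon
= 0.0058 / 0.0044
= 1.3182

1.3182


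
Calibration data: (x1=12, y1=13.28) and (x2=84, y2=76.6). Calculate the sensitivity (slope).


slope = (y2 - y1) / (x2 - x1)
= (76.6 - 13.28) / (84 - 12)
= 63.3200 / 72
= 0.8794

0.8794


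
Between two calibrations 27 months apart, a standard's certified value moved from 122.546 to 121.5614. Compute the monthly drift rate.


rate = (v2 - v1) / months
= (121.5614 - 122.546) / 27
= -0.9846 / 27
= -0.0365

-0.0365


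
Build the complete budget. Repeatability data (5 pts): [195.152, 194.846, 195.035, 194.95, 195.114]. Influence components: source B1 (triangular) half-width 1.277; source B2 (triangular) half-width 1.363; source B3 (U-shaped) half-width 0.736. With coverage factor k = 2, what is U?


mean = (195.152 + 194.846 + 195.035 + 194.95 + 195.114) / 5 = 195.0194
s = sqrt(sum((x - mean)^2)/(n-1)) = 0.12415635
u_A = s / sqrt(n) = 0.12415635 / sqrt(5) = 0.055524408
u_B1 = 1.277 / sqrt(6) = 0.52133307
u_B2 = 1.363 / sqrt(6) = 0.55644242
u_B3 = 0.736 / sqrt(2) = 0.52043059
uc = sqrt(0.055524408^2 + 0.52133307^2 + 0.55644242^2 + 0.52043059^2) = 0.92484988
U = k * uc = 2 * 0.92484988
U = 1.8497

1.8497


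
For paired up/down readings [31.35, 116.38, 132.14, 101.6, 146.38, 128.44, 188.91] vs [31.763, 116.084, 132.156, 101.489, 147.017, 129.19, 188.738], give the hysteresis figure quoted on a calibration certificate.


|31.35 - 31.763| = 0.4130
|116.38 - 116.084| = 0.2960
|132.14 - 132.156| = 0.0160
|101.6 - 101.489| = 0.1110
|146.38 - 147.017| = 0.6370
|128.44 - 129.19| = 0.7500
|188.91 - 188.738| = 0.1720
hysteresis = max(diffs) = 0.7500

0.7500


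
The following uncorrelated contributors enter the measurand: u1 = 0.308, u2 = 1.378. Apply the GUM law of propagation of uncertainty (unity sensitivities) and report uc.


uc = sqrt(0.308^2 + 1.378^2)
uc = sqrt(1.993748)
uc = 1.4120

1.4120


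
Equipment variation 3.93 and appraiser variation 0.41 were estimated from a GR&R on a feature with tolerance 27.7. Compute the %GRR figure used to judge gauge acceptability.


GRR = sqrt(EV^2 + AV^2) = sqrt(3.93^2 + 0.41^2) = 3.9513289
%GRR = GRR / tol * 100 = 3.9513289 / 27.7 * 100
%GRR = 14.2647

14.2647


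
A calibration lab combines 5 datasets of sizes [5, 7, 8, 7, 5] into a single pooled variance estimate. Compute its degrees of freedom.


nu = sum_i (n_i - 1)
nu = ((5 - 1) + (7 - 1) + (8 - 1) + (7 - 1) + (5 - 1))
nu = 4 + 6 + 7 + 6 + 4
nu = 27

27


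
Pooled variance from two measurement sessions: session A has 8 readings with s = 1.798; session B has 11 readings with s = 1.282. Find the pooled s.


s_p = sqrt(((n1-1)*s1^2 + (n2-1)*s2^2) / (n1+n2-2))
numerator = (8-1)*1.798^2 + (11-1)*1.282^2 = 22.629628 + 16.43524 = 39.064868
denominator = 8 + 11 - 2 = 17
s_p^2 = 39.064868 / 17 = 2.2979334
s_p = sqrt(2.2979334) = 1.5159

1.5159


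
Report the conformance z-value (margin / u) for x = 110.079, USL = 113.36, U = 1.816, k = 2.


u = U / k = 1.816 / 2 = 0.908
margin = |USL - x| = |113.36 - 110.079| = 3.281
z = margin / u = 3.281 / 0.908
z = 3.6134

3.6134


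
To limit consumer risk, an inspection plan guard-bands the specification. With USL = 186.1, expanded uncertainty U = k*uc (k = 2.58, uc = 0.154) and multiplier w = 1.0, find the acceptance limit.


U = k * uc = 2.58 * 0.154 = 0.39732
guard band g = w * U = 1.0 * 0.39732 = 0.39732
AL = USL - g = 186.1 - 0.39732
AL = 185.7027

185.7027


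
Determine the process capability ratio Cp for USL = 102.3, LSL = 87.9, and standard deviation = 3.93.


Cp = (USL - LSL) / (6 * sigma)
= (102.3 - 87.9) / (6 * 3.93)
= 14.4000 / 23.5800
= 0.6107

0.6107


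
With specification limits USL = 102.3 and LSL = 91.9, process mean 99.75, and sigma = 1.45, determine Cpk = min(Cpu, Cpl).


Cpu = (USL - mean) / (3*sigma) = (102.3 - 99.75) / (3*1.45) = 0.5862
Cpl = (mean - LSL) / (3*sigma) = (99.75 - 91.9) / (3*1.45) = 1.8046
Cpk = min(Cpu, Cpl) = 0.5862

0.5862


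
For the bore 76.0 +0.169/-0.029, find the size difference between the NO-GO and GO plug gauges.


GO = nominal - lower_tol (smallest hole = maximum material condition)
GO = 76.0 - 0.029 = 75.971
NO-GO = nominal + upper_tol (largest hole = least material condition)
NO-GO = 76.0 + 0.169 = 76.169
spread = NO-GO - GO = 76.169 - 75.971 = 0.1980

0.1980


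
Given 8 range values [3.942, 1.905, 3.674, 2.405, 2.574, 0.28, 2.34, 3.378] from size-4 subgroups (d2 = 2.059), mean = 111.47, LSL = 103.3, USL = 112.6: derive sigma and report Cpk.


R_bar = (3.942 + 1.905 + 3.674 + 2.405 + 2.574 + 0.28 + 2.34 + 3.378) / 8 = 2.56225
sigma = R_bar / d2 = 2.56225 / 2.059 = 1.2444148
Cp = (USL - LSL)/(6*sigma) = (112.6 - 103.3)/(6*1.2444148) = 1.2456
Cpu = (112.6 - 111.47)/(3*1.2444148) = 0.3027
Cpl = (111.47 - 103.3)/(3*1.2444148) = 2.1884
Cpk = min(Cpu, Cpl) = 0.3027

0.3027


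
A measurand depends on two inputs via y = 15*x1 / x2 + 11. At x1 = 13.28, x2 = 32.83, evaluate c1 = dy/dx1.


y = 15*x1 / x2 + 11
dy/dx1 = 15/x2
Evaluate at x2 = 32.83: c1 = 15 / 32.83
c1 = 0.4569

0.4569


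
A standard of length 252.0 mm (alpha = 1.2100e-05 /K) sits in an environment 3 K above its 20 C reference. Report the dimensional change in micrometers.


dL = L * alpha * dT
= 252.0 * 1.2100e-05 * 3
= 0.0091476 mm
dL_um = 0.0091476 * 1000 = 9.1476 um

9.1476


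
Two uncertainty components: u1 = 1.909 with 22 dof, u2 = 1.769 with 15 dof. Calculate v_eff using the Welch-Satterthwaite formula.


uc = sqrt(u1^2 + u2^2) = sqrt(1.909^2 + 1.769^2) = 2.6026221
v_eff = uc^4 / (u1^4/v1 + u2^4/v2)
= 2.6026221^4 / (1.909^4/22 + 1.769^4/15)
= 45.882223 / 1.256532
v_eff = 36.5150

36.5150


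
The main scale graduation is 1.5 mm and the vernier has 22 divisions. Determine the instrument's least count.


LC = MSD / n_div
= 1.5 / 22
= 0.0682

0.0682


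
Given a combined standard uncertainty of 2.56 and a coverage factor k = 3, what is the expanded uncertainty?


U = k * uc
U = 3 * 2.56
U = 7.6800

7.6800


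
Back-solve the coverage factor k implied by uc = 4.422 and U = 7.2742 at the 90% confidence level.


k = U / uc
k = 7.2742 / 4.422
k = 1.645

1.645


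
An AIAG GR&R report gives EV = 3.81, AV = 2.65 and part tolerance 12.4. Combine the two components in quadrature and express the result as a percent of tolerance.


GRR = sqrt(EV^2 + AV^2) = sqrt(3.81^2 + 2.65^2) = 4.6409697
%GRR = GRR / tol * 100 = 4.6409697 / 12.4 * 100
%GRR = 37.4272

37.4272


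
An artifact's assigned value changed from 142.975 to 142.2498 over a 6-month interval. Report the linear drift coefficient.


rate = (v2 - v1) / months
= (142.2498 - 142.975) / 6
= -0.7252 / 6
= -0.1209

-0.1209


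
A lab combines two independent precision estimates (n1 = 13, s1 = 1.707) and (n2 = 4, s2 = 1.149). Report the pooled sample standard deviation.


s_p = sqrt(((n1-1)*s1^2 + (n2-1)*s2^2) / (n1+n2-2))
numerator = (13-1)*1.707^2 + (4-1)*1.149^2 = 34.966188 + 3.960603 = 38.926791
denominator = 13 + 4 - 2 = 15
s_p^2 = 38.926791 / 15 = 2.5951194
s_p = sqrt(2.5951194) = 1.6109

1.6109


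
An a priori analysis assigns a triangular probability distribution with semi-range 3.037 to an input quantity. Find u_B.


u_B = half_width / sqrt(6)
u_B = 3.037 / 2.4494897
u_B = 1.2399

1.2399


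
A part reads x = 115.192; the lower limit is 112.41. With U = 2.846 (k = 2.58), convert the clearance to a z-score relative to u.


u = U / k = 2.846 / 2.58 = 1.1031008
margin = |LSL - x| = |112.41 - 115.192| = 2.782
z = margin / u = 2.782 / 1.1031008
z = 2.5220

2.5220


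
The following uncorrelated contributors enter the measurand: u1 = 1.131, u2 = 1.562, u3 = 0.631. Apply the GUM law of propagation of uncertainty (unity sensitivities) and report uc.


uc = sqrt(1.131^2 + 1.562^2 + 0.631^2)
uc = sqrt(4.117166)
uc = 2.0291

2.0291


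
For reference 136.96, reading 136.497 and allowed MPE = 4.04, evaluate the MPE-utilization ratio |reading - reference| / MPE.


e = indication - reference = 136.497 - 136.96 = -0.4630
|e| = 0.4630
ratio = |e| / MPE = 0.4630 / 4.04
ratio = 0.1146

0.1146


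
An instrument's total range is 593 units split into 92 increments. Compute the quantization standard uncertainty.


resolution = range / divisions
resolution = 593 / 92 = 6.4456522
u_res = resolution / (2*sqrt(3))
u_res = 6.4456522 / 3.4641016
u_res = 1.8607

1.8607


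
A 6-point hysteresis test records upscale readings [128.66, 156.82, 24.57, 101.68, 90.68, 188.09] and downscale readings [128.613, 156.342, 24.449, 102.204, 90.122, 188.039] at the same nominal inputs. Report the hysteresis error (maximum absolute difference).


|128.66 - 128.613| = 0.0470
|156.82 - 156.342| = 0.4780
|24.57 - 24.449| = 0.1210
|101.68 - 102.204| = 0.5240
|90.68 - 90.122| = 0.5580
|188.09 - 188.039| = 0.0510
hysteresis = max(diffs) = 0.5580

0.5580


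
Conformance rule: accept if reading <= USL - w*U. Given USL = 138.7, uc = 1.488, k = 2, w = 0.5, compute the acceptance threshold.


U = k * uc = 2 * 1.488 = 2.976
guard band g = w * U = 0.5 * 2.976 = 1.488
AL = USL - g = 138.7 - 1.488
AL = 137.2120

137.2120


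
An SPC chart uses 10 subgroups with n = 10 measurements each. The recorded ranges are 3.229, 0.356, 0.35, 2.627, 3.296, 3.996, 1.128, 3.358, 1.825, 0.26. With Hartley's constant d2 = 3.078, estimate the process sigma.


R_bar = (3.229 + 0.356 + 0.35 + 2.627 + 3.296 + 3.996 + 1.128 + 3.358 + 1.825 + 0.26) / 10
R_bar = 20.425 / 10 = 2.0425
sigma_hat = R_bar / d2 = 2.0425 / 3.078 = 0.6636

0.6636


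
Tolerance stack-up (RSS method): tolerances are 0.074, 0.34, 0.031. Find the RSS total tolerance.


RSS = sqrt(0.074^2 + 0.34^2 + 0.031^2)
= sqrt(0.122037)
= 0.3493

0.3493


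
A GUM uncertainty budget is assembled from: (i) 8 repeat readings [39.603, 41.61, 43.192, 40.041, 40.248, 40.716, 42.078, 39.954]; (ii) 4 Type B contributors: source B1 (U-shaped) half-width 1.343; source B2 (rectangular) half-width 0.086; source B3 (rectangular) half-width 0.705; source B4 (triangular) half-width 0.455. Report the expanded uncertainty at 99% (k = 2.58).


mean = (39.603 + 41.61 + 43.192 + 40.041 + 40.248 + 40.716 + 42.078 + 39.954) / 8 = 40.93025
s = sqrt(sum((x - mean)^2)/(n-1)) = 1.2485245
u_A = s / sqrt(n) = 1.2485245 / sqrt(8) = 0.44142007
u_B1 = 1.343 / sqrt(2) = 0.94964441
u_B2 = 0.086 / sqrt(3) = 0.049652123
u_B3 = 0.705 / sqrt(3) = 0.40703194
u_B4 = 0.455 / sqrt(6) = 0.18575297
uc = sqrt(0.44142007^2 + 0.94964441^2 + 0.049652123^2 + 0.40703194^2 + 0.18575297^2) = 1.1398775
U = k * uc = 2.58 * 1.1398775
U = 2.9409

2.9409


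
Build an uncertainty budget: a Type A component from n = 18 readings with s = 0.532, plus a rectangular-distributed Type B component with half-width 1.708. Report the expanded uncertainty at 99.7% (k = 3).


u_A = s / sqrt(n) = 0.532 / sqrt(18) = 0.1253936
u_B = half_width / sqrt(3) = 1.708 / sqrt(3) = 0.98611426
uc = sqrt(u_A^2 + u_B^2) = sqrt(0.1253936^2 + 0.98611426^2) = 0.99405477
U = k * uc = 3 * 0.99405477
U = 2.9822

2.9822


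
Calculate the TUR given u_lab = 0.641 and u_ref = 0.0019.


TUR = u_lab / u_ref
= 0.641 / 0.0019
= 337.3684

337.3684


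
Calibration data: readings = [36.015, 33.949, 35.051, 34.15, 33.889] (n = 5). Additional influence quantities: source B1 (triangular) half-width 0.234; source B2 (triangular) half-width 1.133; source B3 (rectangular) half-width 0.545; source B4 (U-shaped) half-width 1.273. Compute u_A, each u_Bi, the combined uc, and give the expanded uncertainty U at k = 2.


mean = (36.015 + 33.949 + 35.051 + 34.15 + 33.889) / 5 = 34.6108
s = sqrt(sum((x - mean)^2)/(n-1)) = 0.91335437
u_A = s / sqrt(n) = 0.91335437 / sqrt(5) = 0.40846449
u_B1 = 0.234 / sqrt(6) = 0.0955301
u_B2 = 1.133 / sqrt(6) = 0.46254531
u_B3 = 0.545 / sqrt(3) = 0.3146559
u_B4 = 1.273 / sqrt(2) = 0.90014693
uc = sqrt(0.40846449^2 + 0.0955301^2 + 0.46254531^2 + 0.3146559^2 + 0.90014693^2) = 1.1398203
U = k * uc = 2 * 1.1398203
U = 2.2796

2.2796


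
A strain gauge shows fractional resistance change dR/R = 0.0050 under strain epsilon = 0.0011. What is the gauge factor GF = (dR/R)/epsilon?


GF = (dR/R) / epsilon
= 0.0050 / 0.0011
= 4.5455

4.5455


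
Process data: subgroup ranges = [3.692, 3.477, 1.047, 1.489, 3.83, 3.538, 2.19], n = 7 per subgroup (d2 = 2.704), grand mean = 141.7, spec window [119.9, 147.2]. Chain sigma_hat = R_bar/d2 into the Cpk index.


R_bar = (3.692 + 3.477 + 1.047 + 1.489 + 3.83 + 3.538 + 2.19) / 7 = 2.7518571
sigma = R_bar / d2 = 2.7518571 / 2.704 = 1.0176986
Cp = (USL - LSL)/(6*sigma) = (147.2 - 119.9)/(6*1.0176986) = 4.4709
Cpu = (147.2 - 141.7)/(3*1.0176986) = 1.8015
Cpl = (141.7 - 119.9)/(3*1.0176986) = 7.1403
Cpk = min(Cpu, Cpl) = 1.8015

1.8015


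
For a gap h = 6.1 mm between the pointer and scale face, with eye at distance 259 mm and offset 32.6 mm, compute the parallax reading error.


error = h * offset / d
= 6.1 * 32.6 / 259
= 0.7678

0.7678


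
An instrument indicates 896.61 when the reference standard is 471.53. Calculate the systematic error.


Systematic error = measured - true
= 896.61 - 471.53
= 425.0800

425.0800


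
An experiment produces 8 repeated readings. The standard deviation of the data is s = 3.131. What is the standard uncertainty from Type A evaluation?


u_A = s / sqrt(n)
u_A = 3.131 / sqrt(8)
u_A = 3.131 / 2.8284271
u_A = 1.1070

1.1070


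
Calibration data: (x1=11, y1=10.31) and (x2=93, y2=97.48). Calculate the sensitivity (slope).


slope = (y2 - y1) / (x2 - x1)
= (97.48 - 10.31) / (93 - 11)
= 87.1700 / 82
= 1.0630

1.0630


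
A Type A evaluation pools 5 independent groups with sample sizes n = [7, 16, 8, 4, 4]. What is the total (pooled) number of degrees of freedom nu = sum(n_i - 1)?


nu = sum_i (n_i - 1)
nu = ((7 - 1) + (16 - 1) + (8 - 1) + (4 - 1) + (4 - 1))
nu = 6 + 15 + 7 + 3 + 3
nu = 34

34


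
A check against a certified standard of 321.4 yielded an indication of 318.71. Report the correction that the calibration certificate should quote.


Correction = standard - reading
= 321.4 - 318.71
= 2.6900

2.6900


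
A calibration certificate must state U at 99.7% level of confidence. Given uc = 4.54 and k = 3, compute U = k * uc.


U = k * uc
U = 3 * 4.54
U = 13.6200

13.6200


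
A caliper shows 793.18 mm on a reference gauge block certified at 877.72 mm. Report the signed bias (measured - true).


Systematic error = measured - true
= 793.18 - 877.72
= -84.5400

-84.5400


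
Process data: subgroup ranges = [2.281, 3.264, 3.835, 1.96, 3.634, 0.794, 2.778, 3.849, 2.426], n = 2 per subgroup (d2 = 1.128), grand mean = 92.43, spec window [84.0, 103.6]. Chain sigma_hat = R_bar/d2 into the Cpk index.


R_bar = (2.281 + 3.264 + 3.835 + 1.96 + 3.634 + 0.794 + 2.778 + 3.849 + 2.426) / 9 = 2.7578889
sigma = R_bar / d2 = 2.7578889 / 1.128 = 2.444937
Cp = (USL - LSL)/(6*sigma) = (103.6 - 84.0)/(6*2.444937) = 1.3361
Cpu = (103.6 - 92.43)/(3*2.444937) = 1.5229
Cpl = (92.43 - 84.0)/(3*2.444937) = 1.1493
Cpk = min(Cpu, Cpl) = 1.1493

1.1493


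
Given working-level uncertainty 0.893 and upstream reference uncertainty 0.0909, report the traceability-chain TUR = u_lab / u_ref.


TUR = u_lab / u_ref
= 0.893 / 0.0909
= 9.8240

9.8240


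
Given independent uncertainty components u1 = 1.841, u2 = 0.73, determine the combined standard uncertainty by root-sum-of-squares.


uc = sqrt(1.841^2 + 0.73^2)
uc = sqrt(3.922181)
uc = 1.9804

1.9804


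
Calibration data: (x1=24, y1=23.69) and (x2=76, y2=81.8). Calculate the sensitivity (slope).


slope = (y2 - y1) / (x2 - x1)
= (81.8 - 23.69) / (76 - 24)
= 58.1100 / 52
= 1.1175

1.1175


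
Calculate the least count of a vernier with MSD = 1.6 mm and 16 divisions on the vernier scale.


LC = MSD / n_div
= 1.6 / 16
= 0.1000

0.1000


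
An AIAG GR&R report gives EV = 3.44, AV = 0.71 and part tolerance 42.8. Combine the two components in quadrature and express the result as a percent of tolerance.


GRR = sqrt(EV^2 + AV^2) = sqrt(3.44^2 + 0.71^2) = 3.5125062
%GRR = GRR / tol * 100 = 3.5125062 / 42.8 * 100
%GRR = 8.2068

8.2068


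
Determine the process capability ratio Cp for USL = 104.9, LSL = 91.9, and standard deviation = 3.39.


Cp = (USL - LSL) / (6 * sigma)
= (104.9 - 91.9) / (6 * 3.39)
= 13.0000 / 20.3400
= 0.6391

0.6391


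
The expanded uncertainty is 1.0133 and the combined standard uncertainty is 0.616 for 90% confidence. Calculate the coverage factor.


k = U / uc
k = 1.0133 / 0.616
k = 1.645

1.645


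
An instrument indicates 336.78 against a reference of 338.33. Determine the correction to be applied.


Correction = standard - reading
= 338.33 - 336.78
= 1.5500

1.5500


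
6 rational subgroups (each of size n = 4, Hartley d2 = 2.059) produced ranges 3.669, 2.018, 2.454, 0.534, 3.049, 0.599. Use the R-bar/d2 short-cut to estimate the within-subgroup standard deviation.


R_bar = (3.669 + 2.018 + 2.454 + 0.534 + 3.049 + 0.599) / 6
R_bar = 12.323 / 6 = 2.0538333
sigma_hat = R_bar / d2 = 2.0538333 / 2.059 = 0.9975

0.9975


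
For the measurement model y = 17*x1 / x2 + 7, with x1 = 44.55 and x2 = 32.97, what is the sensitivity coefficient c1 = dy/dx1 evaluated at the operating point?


y = 17*x1 / x2 + 7
dy/dx1 = 17/x2
Evaluate at x2 = 32.97: c1 = 17 / 32.97
c1 = 0.5156

0.5156


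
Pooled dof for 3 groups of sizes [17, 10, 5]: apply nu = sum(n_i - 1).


nu = sum_i (n_i - 1)
nu = ((17 - 1) + (10 - 1) + (5 - 1))
nu = 16 + 9 + 4
nu = 29

29


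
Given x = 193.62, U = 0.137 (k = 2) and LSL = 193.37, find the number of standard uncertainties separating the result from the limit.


u = U / k = 0.137 / 2 = 0.0685
margin = |LSL - x| = |193.37 - 193.62| = 0.25
z = margin / u = 0.25 / 0.0685
z = 3.6496

3.6496


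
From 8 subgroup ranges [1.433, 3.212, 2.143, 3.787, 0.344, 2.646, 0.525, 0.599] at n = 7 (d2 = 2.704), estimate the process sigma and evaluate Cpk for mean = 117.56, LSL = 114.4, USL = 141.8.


R_bar = (1.433 + 3.212 + 2.143 + 3.787 + 0.344 + 2.646 + 0.525 + 0.599) / 8 = 1.836125
sigma = R_bar / d2 = 1.836125 / 2.704 = 0.67904031
Cp = (USL - LSL)/(6*sigma) = (141.8 - 114.4)/(6*0.67904031) = 6.7252
Cpu = (141.8 - 117.56)/(3*0.67904031) = 11.8991
Cpl = (117.56 - 114.4)/(3*0.67904031) = 1.5512
Cpk = min(Cpu, Cpl) = 1.5512

1.5512


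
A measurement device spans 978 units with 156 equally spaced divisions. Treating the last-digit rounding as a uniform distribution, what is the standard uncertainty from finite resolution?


resolution = range / divisions
resolution = 978 / 156 = 6.2692308
u_res = resolution / (2*sqrt(3))
u_res = 6.2692308 / 3.4641016
u_res = 1.8098

1.8098


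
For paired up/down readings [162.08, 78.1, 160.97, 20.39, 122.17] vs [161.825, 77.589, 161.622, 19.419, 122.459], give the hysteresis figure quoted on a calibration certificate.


|162.08 - 161.825| = 0.2550
|78.1 - 77.589| = 0.5110
|160.97 - 161.622| = 0.6520
|20.39 - 19.419| = 0.9710
|122.17 - 122.459| = 0.2890
hysteresis = max(diffs) = 0.9710

0.9710


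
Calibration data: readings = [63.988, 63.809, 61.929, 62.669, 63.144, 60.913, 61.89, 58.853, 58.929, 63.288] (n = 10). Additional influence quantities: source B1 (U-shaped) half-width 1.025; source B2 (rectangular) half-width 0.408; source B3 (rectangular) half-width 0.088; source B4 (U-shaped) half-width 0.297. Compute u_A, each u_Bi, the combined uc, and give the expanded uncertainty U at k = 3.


mean = (63.988 + 63.809 + 61.929 + 62.669 + 63.144 + 60.913 + 61.89 + 58.853 + 58.929 + 63.288) / 10 = 61.9412
s = sqrt(sum((x - mean)^2)/(n-1)) = 1.8600673
u_A = s / sqrt(n) = 1.8600673 / sqrt(10) = 0.58820493
u_B1 = 1.025 / sqrt(2) = 0.72478445
u_B2 = 0.408 / sqrt(3) = 0.23555891
u_B3 = 0.088 / sqrt(3) = 0.050806824
u_B4 = 0.297 / sqrt(2) = 0.21001071
uc = sqrt(0.58820493^2 + 0.72478445^2 + 0.23555891^2 + 0.050806824^2 + 0.21001071^2) = 0.98664653
U = k * uc = 3 * 0.98664653
U = 2.9599

2.9599


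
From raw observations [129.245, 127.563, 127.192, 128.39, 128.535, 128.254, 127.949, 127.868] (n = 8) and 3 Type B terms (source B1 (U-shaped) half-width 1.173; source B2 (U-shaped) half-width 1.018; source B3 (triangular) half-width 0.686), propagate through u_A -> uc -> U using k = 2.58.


mean = (129.245 + 127.563 + 127.192 + 128.39 + 128.535 + 128.254 + 127.949 + 127.868) / 8 = 128.1245
s = sqrt(sum((x - mean)^2)/(n-1)) = 0.63163303
u_A = s / sqrt(n) = 0.63163303 / sqrt(8) = 0.223316
u_B1 = 1.173 / sqrt(2) = 0.82943625
u_B2 = 1.018 / sqrt(2) = 0.7198347
u_B3 = 0.686 / sqrt(6) = 0.28005833
uc = sqrt(0.223316^2 + 0.82943625^2 + 0.7198347^2 + 0.28005833^2) = 1.155175
U = k * uc = 2.58 * 1.155175
U = 2.9804

2.9804


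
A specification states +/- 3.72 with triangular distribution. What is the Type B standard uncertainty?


u_B = half_width / sqrt(6)
u_B = 3.72 / 2.4494897
u_B = 1.5187

1.5187


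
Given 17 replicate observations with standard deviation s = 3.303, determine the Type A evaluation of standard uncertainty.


u_A = s / sqrt(n)
u_A = 3.303 / sqrt(17)
u_A = 3.303 / 4.1231056
u_A = 0.8011

0.8011


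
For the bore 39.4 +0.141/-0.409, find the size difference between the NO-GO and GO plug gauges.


GO = nominal - lower_tol (smallest hole = maximum material condition)
GO = 39.4 - 0.409 = 38.991
NO-GO = nominal + upper_tol (largest hole = least material condition)
NO-GO = 39.4 + 0.141 = 39.541
spread = NO-GO - GO = 39.541 - 38.991 = 0.5500

0.5500


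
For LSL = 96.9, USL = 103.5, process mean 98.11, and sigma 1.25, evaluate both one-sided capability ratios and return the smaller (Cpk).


Cpu = (USL - mean) / (3*sigma) = (103.5 - 98.11) / (3*1.25) = 1.4373
Cpl = (mean - LSL) / (3*sigma) = (98.11 - 96.9) / (3*1.25) = 0.3227
Cpk = min(Cpu, Cpl) = 0.3227

0.3227


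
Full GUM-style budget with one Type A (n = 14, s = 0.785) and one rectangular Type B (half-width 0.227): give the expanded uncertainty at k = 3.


u_A = s / sqrt(n) = 0.785 / sqrt(14) = 0.20980007
u_B = half_width / sqrt(3) = 0.227 / sqrt(3) = 0.13105851
uc = sqrt(u_A^2 + u_B^2) = sqrt(0.20980007^2 + 0.13105851^2) = 0.24737098
U = k * uc = 3 * 0.24737098
U = 0.7421

0.7421


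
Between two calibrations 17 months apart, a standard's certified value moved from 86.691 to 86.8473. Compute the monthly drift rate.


rate = (v2 - v1) / months
= (86.8473 - 86.691) / 17
= 0.1563 / 17
= 0.0092

0.0092


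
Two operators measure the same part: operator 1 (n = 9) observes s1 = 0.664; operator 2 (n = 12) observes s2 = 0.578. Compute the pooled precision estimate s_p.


s_p = sqrt(((n1-1)*s1^2 + (n2-1)*s2^2) / (n1+n2-2))
numerator = (9-1)*0.664^2 + (12-1)*0.578^2 = 3.527168 + 3.674924 = 7.202092
denominator = 9 + 12 - 2 = 19
s_p^2 = 7.202092 / 19 = 0.37905747
s_p = sqrt(0.37905747) = 0.6157

0.6157


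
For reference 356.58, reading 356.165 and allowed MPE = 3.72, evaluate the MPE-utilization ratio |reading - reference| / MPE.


e = indication - reference = 356.165 - 356.58 = -0.4150
|e| = 0.4150
ratio = |e| / MPE = 0.4150 / 3.72
ratio = 0.1116

0.1116


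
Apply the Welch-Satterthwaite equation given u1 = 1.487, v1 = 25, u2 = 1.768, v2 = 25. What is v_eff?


uc = sqrt(u1^2 + u2^2) = sqrt(1.487^2 + 1.768^2) = 2.3101933
v_eff = uc^4 / (u1^4/v1 + u2^4/v2)
= 2.3101933^4 / (1.487^4/25 + 1.768^4/25)
= 28.483495 / 0.58640176
v_eff = 48.5733

48.5733


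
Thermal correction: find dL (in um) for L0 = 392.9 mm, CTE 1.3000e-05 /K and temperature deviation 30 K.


dL = L * alpha * dT
= 392.9 * 1.3000e-05 * 30
= 0.1532310 mm
dL_um = 0.1532310 * 1000 = 153.2310 um

153.2310


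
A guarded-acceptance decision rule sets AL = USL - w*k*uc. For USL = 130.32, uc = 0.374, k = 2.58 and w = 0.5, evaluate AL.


U = k * uc = 2.58 * 0.374 = 0.96492
guard band g = w * U = 0.5 * 0.96492 = 0.48246
AL = USL - g = 130.32 - 0.48246
AL = 129.8375

129.8375


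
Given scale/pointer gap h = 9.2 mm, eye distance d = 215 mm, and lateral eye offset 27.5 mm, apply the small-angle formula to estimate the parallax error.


error = h * offset / d
= 9.2 * 27.5 / 215
= 1.1767

1.1767


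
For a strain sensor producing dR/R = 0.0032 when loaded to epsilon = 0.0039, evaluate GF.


GF = (dR/R) / epsilon
= 0.0032 / 0.0039
= 0.8205

0.8205


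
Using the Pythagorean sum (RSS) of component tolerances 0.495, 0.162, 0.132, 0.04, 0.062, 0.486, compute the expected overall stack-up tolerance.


RSS = sqrt(0.495^2 + 0.162^2 + 0.132^2 + 0.04^2 + 0.062^2 + 0.486^2)
= sqrt(0.530333)
= 0.7282

0.7282


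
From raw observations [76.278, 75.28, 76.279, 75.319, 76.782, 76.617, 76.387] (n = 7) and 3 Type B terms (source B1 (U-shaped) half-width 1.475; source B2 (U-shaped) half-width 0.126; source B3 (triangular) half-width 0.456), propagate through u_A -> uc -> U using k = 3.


mean = (76.278 + 75.28 + 76.279 + 75.319 + 76.782 + 76.617 + 76.387) / 7 = 76.13457143
s = sqrt(sum((x - mean)^2)/(n-1)) = 0.59895767
u_A = s / sqrt(n) = 0.59895767 / sqrt(7) = 0.22638472
u_B1 = 1.475 / sqrt(2) = 1.0429825
u_B2 = 0.126 / sqrt(2) = 0.089095454
u_B3 = 0.456 / sqrt(6) = 0.18616122
uc = sqrt(0.22638472^2 + 1.0429825^2 + 0.089095454^2 + 0.18616122^2) = 1.0870403
U = k * uc = 3 * 1.0870403
U = 3.2611

3.2611


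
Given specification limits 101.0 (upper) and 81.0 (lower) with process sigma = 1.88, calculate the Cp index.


Cp = (USL - LSL) / (6 * sigma)
= (101.0 - 81.0) / (6 * 1.88)
= 20.0000 / 11.2800
= 1.7730

1.7730


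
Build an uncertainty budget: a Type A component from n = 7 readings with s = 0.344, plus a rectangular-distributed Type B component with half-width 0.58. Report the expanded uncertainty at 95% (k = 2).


u_A = s / sqrt(n) = 0.344 / sqrt(7) = 0.13001978
u_B = half_width / sqrt(3) = 0.58 / sqrt(3) = 0.33486316
uc = sqrt(u_A^2 + u_B^2) = sqrt(0.13001978^2 + 0.33486316^2) = 0.35921926
U = k * uc = 2 * 0.35921926
U = 0.7184

0.7184


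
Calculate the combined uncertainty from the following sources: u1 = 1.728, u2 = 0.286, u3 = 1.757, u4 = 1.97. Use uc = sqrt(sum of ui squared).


uc = sqrt(1.728^2 + 0.286^2 + 1.757^2 + 1.97^2)
uc = sqrt(10.035729)
uc = 3.1679

3.1679


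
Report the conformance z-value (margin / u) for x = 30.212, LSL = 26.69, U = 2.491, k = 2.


u = U / k = 2.491 / 2 = 1.2455
margin = |LSL - x| = |26.69 - 30.212| = 3.522
z = margin / u = 3.522 / 1.2455
z = 2.8278

2.8278


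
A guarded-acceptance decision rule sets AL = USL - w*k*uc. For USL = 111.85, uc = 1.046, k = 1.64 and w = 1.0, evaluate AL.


U = k * uc = 1.64 * 1.046 = 1.71544
guard band g = w * U = 1.0 * 1.71544 = 1.71544
AL = USL - g = 111.85 - 1.71544
AL = 110.1346

110.1346


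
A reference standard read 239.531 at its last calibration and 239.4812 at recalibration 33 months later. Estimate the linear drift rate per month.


rate = (v2 - v1) / months
= (239.4812 - 239.531) / 33
= -0.0498 / 33
= -0.0015

-0.0015


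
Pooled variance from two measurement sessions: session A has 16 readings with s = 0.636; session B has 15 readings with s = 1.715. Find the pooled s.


s_p = sqrt(((n1-1)*s1^2 + (n2-1)*s2^2) / (n1+n2-2))
numerator = (16-1)*0.636^2 + (15-1)*1.715^2 = 6.06744 + 41.17715 = 47.24459
denominator = 16 + 15 - 2 = 29
s_p^2 = 47.24459 / 29 = 1.6291238
s_p = sqrt(1.6291238) = 1.2764

1.2764


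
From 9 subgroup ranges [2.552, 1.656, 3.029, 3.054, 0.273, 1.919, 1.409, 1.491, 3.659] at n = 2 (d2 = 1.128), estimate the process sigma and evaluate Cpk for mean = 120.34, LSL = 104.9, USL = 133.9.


R_bar = (2.552 + 1.656 + 3.029 + 3.054 + 0.273 + 1.919 + 1.409 + 1.491 + 3.659) / 9 = 2.1157778
sigma = R_bar / d2 = 2.1157778 / 1.128 = 1.8756895
Cp = (USL - LSL)/(6*sigma) = (133.9 - 104.9)/(6*1.8756895) = 2.5768
Cpu = (133.9 - 120.34)/(3*1.8756895) = 2.4098
Cpl = (120.34 - 104.9)/(3*1.8756895) = 2.7439
Cpk = min(Cpu, Cpl) = 2.4098

2.4098


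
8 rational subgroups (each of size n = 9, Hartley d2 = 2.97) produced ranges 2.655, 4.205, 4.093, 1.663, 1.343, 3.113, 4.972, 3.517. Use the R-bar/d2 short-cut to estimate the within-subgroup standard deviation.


R_bar = (2.655 + 4.205 + 4.093 + 1.663 + 1.343 + 3.113 + 4.972 + 3.517) / 8
R_bar = 25.561 / 8 = 3.195125
sigma_hat = R_bar / d2 = 3.195125 / 2.97 = 1.0758

1.0758


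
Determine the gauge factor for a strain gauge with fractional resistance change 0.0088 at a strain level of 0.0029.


GF = (dR/R) / epsilon
= 0.0088 / 0.0029
= 3.0345

3.0345


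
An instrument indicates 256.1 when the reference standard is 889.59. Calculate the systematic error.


Systematic error = measured - true
= 256.1 - 889.59
= -633.4900

-633.4900


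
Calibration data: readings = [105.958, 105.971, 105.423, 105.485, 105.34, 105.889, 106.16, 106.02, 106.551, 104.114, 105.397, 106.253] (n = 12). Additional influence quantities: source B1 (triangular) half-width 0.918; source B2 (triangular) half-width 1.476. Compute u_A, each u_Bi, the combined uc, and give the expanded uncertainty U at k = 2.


mean = (105.958 + 105.971 + 105.423 + 105.485 + 105.34 + 105.889 + 106.16 + 106.02 + 106.551 + 104.114 + 105.397 + 106.253) / 12 = 105.7134167
s = sqrt(sum((x - mean)^2)/(n-1)) = 0.63082449
u_A = s / sqrt(n) = 0.63082449 / sqrt(12) = 0.18210334
u_B1 = 0.918 / sqrt(6) = 0.37477193
u_B2 = 1.476 / sqrt(6) = 0.60257448
uc = sqrt(0.18210334^2 + 0.37477193^2 + 0.60257448^2) = 0.73260605
U = k * uc = 2 * 0.73260605
U = 1.4652

1.4652


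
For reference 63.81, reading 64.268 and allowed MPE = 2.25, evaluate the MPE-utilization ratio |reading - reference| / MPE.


e = indication - reference = 64.268 - 63.81 = 0.4580
|e| = 0.4580
ratio = |e| / MPE = 0.4580 / 2.25
ratio = 0.2036

0.2036


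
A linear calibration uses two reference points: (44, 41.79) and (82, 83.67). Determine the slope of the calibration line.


slope = (y2 - y1) / (x2 - x1)
= (83.67 - 41.79) / (82 - 44)
= 41.8800 / 38
= 1.1021

1.1021


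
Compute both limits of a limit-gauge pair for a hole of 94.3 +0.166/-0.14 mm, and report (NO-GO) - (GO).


GO = nominal - lower_tol (smallest hole = maximum material condition)
GO = 94.3 - 0.14 = 94.16
NO-GO = nominal + upper_tol (largest hole = least material condition)
NO-GO = 94.3 + 0.166 = 94.466
spread = NO-GO - GO = 94.466 - 94.16 = 0.3060

0.3060


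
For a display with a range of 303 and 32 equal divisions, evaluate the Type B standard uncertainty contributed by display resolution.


resolution = range / divisions
resolution = 303 / 32 = 9.46875
u_res = resolution / (2*sqrt(3))
u_res = 9.46875 / 3.4641016
u_res = 2.7334

2.7334


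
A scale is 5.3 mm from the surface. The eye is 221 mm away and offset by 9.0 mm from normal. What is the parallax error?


error = h * offset / d
= 5.3 * 9.0 / 221
= 0.2158

0.2158


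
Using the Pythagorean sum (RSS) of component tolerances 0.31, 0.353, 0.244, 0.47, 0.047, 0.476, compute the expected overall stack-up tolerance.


RSS = sqrt(0.31^2 + 0.353^2 + 0.244^2 + 0.47^2 + 0.047^2 + 0.476^2)
= sqrt(0.72993)
= 0.8544

0.8544


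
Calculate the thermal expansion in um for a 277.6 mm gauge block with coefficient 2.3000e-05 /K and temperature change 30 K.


dL = L * alpha * dT
= 277.6 * 2.3000e-05 * 30
= 0.1915440 mm
dL_um = 0.1915440 * 1000 = 191.5440 um

191.5440


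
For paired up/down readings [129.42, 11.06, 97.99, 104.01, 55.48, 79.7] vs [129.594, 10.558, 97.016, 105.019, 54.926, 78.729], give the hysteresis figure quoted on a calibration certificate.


|129.42 - 129.594| = 0.1740
|11.06 - 10.558| = 0.5020
|97.99 - 97.016| = 0.9740
|104.01 - 105.019| = 1.0090
|55.48 - 54.926| = 0.5540
|79.7 - 78.729| = 0.9710
hysteresis = max(diffs) = 1.0090

1.0090


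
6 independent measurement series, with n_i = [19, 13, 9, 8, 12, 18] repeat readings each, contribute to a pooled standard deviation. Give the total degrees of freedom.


nu = sum_i (n_i - 1)
nu = ((19 - 1) + (13 - 1) + (9 - 1) + (8 - 1) + (12 - 1) + (18 - 1))
nu = 18 + 12 + 8 + 7 + 11 + 17
nu = 73

73


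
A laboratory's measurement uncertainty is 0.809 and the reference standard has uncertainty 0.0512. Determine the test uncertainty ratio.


TUR = u_lab / u_ref
= 0.809 / 0.0512
= 15.8008

15.8008


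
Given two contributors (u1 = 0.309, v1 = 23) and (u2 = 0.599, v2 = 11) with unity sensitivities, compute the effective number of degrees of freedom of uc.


uc = sqrt(u1^2 + u2^2) = sqrt(0.309^2 + 0.599^2) = 0.67400445
v_eff = uc^4 / (u1^4/v1 + u2^4/v2)
= 0.67400445^4 / (0.309^4/23 + 0.599^4/11)
= 0.20637213 / 0.012099844
v_eff = 17.0558

17.0558


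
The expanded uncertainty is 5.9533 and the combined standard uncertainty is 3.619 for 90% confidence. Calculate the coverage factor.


k = U / uc
k = 5.9533 / 3.619
k = 1.645

1.645


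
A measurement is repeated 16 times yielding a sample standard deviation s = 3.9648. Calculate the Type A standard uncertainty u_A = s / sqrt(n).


u_A = s / sqrt(n)
u_A = 3.9648 / sqrt(16)
u_A = 3.9648 / 4
u_A = 0.9912

0.9912


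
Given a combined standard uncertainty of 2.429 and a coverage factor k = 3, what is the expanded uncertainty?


U = k * uc
U = 3 * 2.429
U = 7.2870

7.2870


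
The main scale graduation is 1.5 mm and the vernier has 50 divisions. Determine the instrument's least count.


LC = MSD / n_div
= 1.5 / 50
= 0.0300

0.0300


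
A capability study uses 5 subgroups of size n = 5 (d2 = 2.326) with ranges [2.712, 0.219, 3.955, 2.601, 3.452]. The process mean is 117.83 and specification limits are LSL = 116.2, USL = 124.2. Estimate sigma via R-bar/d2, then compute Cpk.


R_bar = (2.712 + 0.219 + 3.955 + 2.601 + 3.452) / 5 = 2.5878
sigma = R_bar / d2 = 2.5878 / 2.326 = 1.1125537
Cp = (USL - LSL)/(6*sigma) = (124.2 - 116.2)/(6*1.1125537) = 1.1984
Cpu = (124.2 - 117.83)/(3*1.1125537) = 1.9085
Cpl = (117.83 - 116.2)/(3*1.1125537) = 0.4884
Cpk = min(Cpu, Cpl) = 0.4884

0.4884


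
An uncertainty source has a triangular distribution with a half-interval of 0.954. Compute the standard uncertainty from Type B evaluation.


u_B = half_width / sqrt(6)
u_B = 0.954 / 2.4494897
u_B = 0.3895

0.3895


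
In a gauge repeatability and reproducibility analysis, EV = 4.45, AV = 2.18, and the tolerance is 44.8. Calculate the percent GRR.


GRR = sqrt(EV^2 + AV^2) = sqrt(4.45^2 + 2.18^2) = 4.9552901
%GRR = GRR / tol * 100 = 4.9552901 / 44.8 * 100
%GRR = 11.0609

11.0609


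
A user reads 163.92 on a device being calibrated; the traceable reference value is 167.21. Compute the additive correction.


Correction = standard - reading
= 167.21 - 163.92
= 3.2900

3.2900


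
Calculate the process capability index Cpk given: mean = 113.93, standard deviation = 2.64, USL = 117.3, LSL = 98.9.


Cpu = (USL - mean) / (3*sigma) = (117.3 - 113.93) / (3*2.64) = 0.4255
Cpl = (mean - LSL) / (3*sigma) = (113.93 - 98.9) / (3*2.64) = 1.8977
Cpk = min(Cpu, Cpl) = 0.4255

0.4255
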